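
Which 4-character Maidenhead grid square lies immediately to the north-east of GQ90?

Longitude square 9; +1 → 10, wraps to 0, carry into field.
Longitude field G = 6; +1 → 7 = H.
Latitude square 0; +1 → 1.

HQ01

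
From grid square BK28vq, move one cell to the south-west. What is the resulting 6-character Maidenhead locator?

BK28up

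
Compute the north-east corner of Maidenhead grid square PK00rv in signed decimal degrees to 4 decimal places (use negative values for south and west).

Field P=15, K=10: +15·20° lon, +10·10° lat → SW at lon 120°, lat 10°.
Square 0, 0: +0·2° lon, +0·1° lat → SW at lon 120°, lat 10°.
Subsquare r=17, v=21: +17·0.0833333° lon, +21·0.0416667° lat → SW at lon 121.417°, lat 10.875°.
Cell spans 0.0833333° lon × 0.0416667° lat. NE corner is SW corner plus one full cell.
latitude 10.9167, longitude 121.5000.

10.9167, 121.5000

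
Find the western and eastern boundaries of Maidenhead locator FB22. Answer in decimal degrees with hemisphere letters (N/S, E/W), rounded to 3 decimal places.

Field F=5, B=1: +5·20° lon, +1·10° lat → SW at lon -80°, lat -80°.
Square 2, 2: +2·2° lon, +2·1° lat → SW at lon -76°, lat -78°.
Cell spans 2° lon × 1° lat.
west 76.000° W, east 74.000° W.

76.000° W, 74.000° W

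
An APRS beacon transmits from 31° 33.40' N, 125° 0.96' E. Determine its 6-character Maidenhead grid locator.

PM21mn

Offset from 180°W / 90°S: lon 305.0160°, lat 121.5567°.
Field (20°×10°, letters A–R): lon ⌊305.0160/20⌋ = 15 → P; lat ⌊121.5567/10⌋ = 12 → M.
Square (2°×1°, digits 0–9): lon ⌊5.0160/2⌋ = 2; lat ⌊1.5567/1⌋ = 1.
Subsquare (5′×2.5′, letters a–x): lon ⌊1.0160/0.0833333⌋ = 12 → m; lat ⌊0.5567/0.0416667⌋ = 13 → n.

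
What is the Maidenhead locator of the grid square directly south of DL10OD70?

DL10oc79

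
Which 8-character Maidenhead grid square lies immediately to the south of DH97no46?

DH97no45

Latitude extended square 6; −1 → 5.
The longitude characters are unchanged.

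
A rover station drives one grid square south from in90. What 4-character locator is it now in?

IM99

Latitude square 0; −1 → -1, wraps to 9, carry into field.
Latitude field N = 13; −1 → 12 = M.
The longitude characters are unchanged.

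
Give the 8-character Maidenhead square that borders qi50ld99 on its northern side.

Latitude extended square 9; +1 → 10, wraps to 0, carry into subsquare.
Latitude subsquare d = 3; +1 → 4 = e.
The longitude characters are unchanged.

QI50le90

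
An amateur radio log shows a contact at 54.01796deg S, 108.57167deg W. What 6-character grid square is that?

DD55rx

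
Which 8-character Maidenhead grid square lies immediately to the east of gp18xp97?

Longitude extended square 9; +1 → 10, wraps to 0, carry into subsquare.
Longitude subsquare x = 23; +1 → 24, wraps to 0 = a, carry into square.
Longitude square 1; +1 → 2.
The latitude characters are unchanged.

GP28ap07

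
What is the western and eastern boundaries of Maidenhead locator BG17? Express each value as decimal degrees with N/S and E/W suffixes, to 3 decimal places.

158.000° W, 156.000° W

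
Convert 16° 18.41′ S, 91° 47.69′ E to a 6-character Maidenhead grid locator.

NH53vq

Shift to the Maidenhead origin (180°W, 90°S): lon 271.7948, lat 73.6932.
Field: 271.7948/20 → 13 → N, 73.6932/10 → 7 → H; chars NH.
Square: 11.7948/2 → 5, 3.6932/1 → 3; chars 53.
Subsquare: 1.7948/0.0833333 → 21 → v, 0.6932/0.0416667 → 16 → q; chars vq.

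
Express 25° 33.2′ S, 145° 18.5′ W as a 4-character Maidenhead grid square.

BG74

Shift to the Maidenhead origin (180°W, 90°S): lon 34.69, lat 64.45.
Field: 34.69/20 → 1 → B, 64.45/10 → 6 → G; chars BG.
Square: 14.69/2 → 7, 4.45/1 → 4; chars 74.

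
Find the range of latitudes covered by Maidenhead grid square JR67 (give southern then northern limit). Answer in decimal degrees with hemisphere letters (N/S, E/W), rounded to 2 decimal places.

Field J=9, R=17: +9·20° lon, +17·10° lat → SW at lon 0°, lat 80°.
Square 6, 7: +6·2° lon, +7·1° lat → SW at lon 12°, lat 87°.
Cell spans 2° lon × 1° lat.
south 87.00° N, north 88.00° N.

87.00° N, 88.00° N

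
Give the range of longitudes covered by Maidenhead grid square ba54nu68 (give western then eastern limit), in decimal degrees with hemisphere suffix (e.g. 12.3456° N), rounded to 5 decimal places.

148.86667° W, 148.85833° W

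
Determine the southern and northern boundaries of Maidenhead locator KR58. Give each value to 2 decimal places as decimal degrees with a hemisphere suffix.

88.00° N, 89.00° N

Field K=10, R=17: +10·20° lon, +17·10° lat → SW at lon 20°, lat 80°.
Square 5, 8: +5·2° lon, +8·1° lat → SW at lon 30°, lat 88°.
Cell spans 2° lon × 1° lat.
south 88.00° N, north 89.00° N.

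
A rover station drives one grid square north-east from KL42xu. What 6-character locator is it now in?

KL52av

Longitude subsquare x = 23; +1 → 24, wraps to 0 = a, carry into square.
Longitude square 4; +1 → 5.
Latitude subsquare u = 20; +1 → 21 = v.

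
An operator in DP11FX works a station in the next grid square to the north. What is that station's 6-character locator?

DP12fa

Latitude subsquare x = 23; +1 → 24, wraps to 0 = a, carry into square.
Latitude square 1; +1 → 2.
The longitude characters are unchanged.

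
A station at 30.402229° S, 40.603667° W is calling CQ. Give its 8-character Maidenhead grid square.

Shift to the Maidenhead origin (180°W, 90°S): lon 139.39633, lat 59.59777.
Field: 139.39633/20 → 6 → G, 59.59777/10 → 5 → F; chars GF.
Square: 19.39633/2 → 9, 9.59777/1 → 9; chars 99.
Subsquare: 1.39633/0.0833333 → 16 → q, 0.59777/0.0416667 → 14 → o; chars qo.
Extended square: 0.06300/0.00833333 → 7, 0.01444/0.00416667 → 3; chars 73.

GF99qo73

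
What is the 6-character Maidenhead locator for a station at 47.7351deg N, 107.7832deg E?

ON37vr

Offset from 180°W / 90°S: lon 287.7832°, lat 137.7351°.
Field (20°×10°, letters A–R): 287.7832/20 → 14 → O, 137.7351/10 → 13 → N; chars ON.
Square (2°×1°, digits 0–9): 7.7832/2 → 3, 7.7351/1 → 7; chars 37.
Subsquare (5′×2.5′, letters a–x): 1.7832/0.0833333 → 21 → v, 0.7351/0.0416667 → 17 → r; chars vr.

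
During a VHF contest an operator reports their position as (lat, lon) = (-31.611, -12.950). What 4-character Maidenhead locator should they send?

IF38

Offset from 180°W / 90°S: lon 167.05°, lat 58.39°.
Field (20°×10°, letters A–R): lon ⌊167.05/20⌋ = 8 → I; lat ⌊58.39/10⌋ = 5 → F.
Square (2°×1°, digits 0–9): lon ⌊7.05/2⌋ = 3; lat ⌊8.39/1⌋ = 8.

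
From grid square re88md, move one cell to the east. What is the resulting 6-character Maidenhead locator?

RE88nd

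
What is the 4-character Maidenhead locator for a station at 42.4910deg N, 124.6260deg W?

Offset from 180°W / 90°S: lon 55.37°, lat 132.49°.
Field (20°×10°, letters A–R): 55.37/20 → 2 → C, 132.49/10 → 13 → N; chars CN.
Square (2°×1°, digits 0–9): 15.37/2 → 7, 2.49/1 → 2; chars 72.

CN72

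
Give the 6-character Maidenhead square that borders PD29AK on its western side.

Longitude subsquare a = 0; −1 → -1, wraps to 23 = x, carry into square.
Longitude square 2; −1 → 1.
The latitude characters are unchanged.

PD19xk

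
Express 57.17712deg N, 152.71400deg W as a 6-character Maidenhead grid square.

BO37pe

Offset from 180°W / 90°S: lon 27.2860°, lat 147.1771°.
Field: 27.2860/20 → 1 → B, 147.1771/10 → 14 → O; chars BO.
Square: 7.2860/2 → 3, 7.1771/1 → 7; chars 37.
Subsquare: 1.2860/0.0833333 → 15 → p, 0.1771/0.0416667 → 4 → e; chars pe.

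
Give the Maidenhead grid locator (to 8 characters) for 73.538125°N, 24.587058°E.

KQ23hm09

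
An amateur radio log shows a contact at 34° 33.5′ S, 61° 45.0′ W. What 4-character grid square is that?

FF95

Offset from 180°W / 90°S: lon 118.25°, lat 55.44°.
Field (20°×10°, letters A–R): 118.25/20 → 5 → F, 55.44/10 → 5 → F; chars FF.
Square (2°×1°, digits 0–9): 18.25/2 → 9, 5.44/1 → 5; chars 95.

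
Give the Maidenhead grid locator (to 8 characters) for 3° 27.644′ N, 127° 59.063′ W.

CJ63al10

Add 180° to longitude and 90° to latitude: 52.01562, 93.46073.
Field (20°×10°, letters A–R): lon ⌊52.01562/20⌋ = 2 → C; lat ⌊93.46073/10⌋ = 9 → J.
Square (2°×1°, digits 0–9): lon ⌊12.01562/2⌋ = 6; lat ⌊3.46073/1⌋ = 3.
Subsquare (5′×2.5′, letters a–x): lon ⌊0.01562/0.0833333⌋ = 0 → a; lat ⌊0.46073/0.0416667⌋ = 11 → l.
Extended square (30″×15″, digits 0–9): lon ⌊0.01562/0.00833333⌋ = 1; lat ⌊0.00240/0.00416667⌋ = 0.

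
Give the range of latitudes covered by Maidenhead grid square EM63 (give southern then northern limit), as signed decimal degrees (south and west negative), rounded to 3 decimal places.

Field E=4, M=12: +4·20° lon, +12·10° lat → SW at lon -100°, lat 30°.
Square 6, 3: +6·2° lon, +3·1° lat → SW at lon -88°, lat 33°.
Cell spans 2° lon × 1° lat.
south 33.000, north 34.000.

33.000, 34.000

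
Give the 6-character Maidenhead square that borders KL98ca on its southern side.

KL97cx

Latitude subsquare a = 0; −1 → -1, wraps to 23 = x, carry into square.
Latitude square 8; −1 → 7.
The longitude characters are unchanged.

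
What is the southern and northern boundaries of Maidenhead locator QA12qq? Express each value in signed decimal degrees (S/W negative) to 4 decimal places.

-87.3333, -87.2917

Field Q=16, A=0: +16·20° lon, +0·10° lat → SW at lon 140°, lat -90°.
Square 1, 2: +1·2° lon, +2·1° lat → SW at lon 142°, lat -88°.
Subsquare q=16, q=16: +16·0.0833333° lon, +16·0.0416667° lat → SW at lon 143.333°, lat -87.3333°.
Cell spans 0.0833333° lon × 0.0416667° lat.
south -87.3333, north -87.2917.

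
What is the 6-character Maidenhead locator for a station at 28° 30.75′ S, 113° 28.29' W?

DG31gl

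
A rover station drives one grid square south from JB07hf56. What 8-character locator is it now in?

Latitude extended square 6; −1 → 5.
The longitude characters are unchanged.

JB07hf55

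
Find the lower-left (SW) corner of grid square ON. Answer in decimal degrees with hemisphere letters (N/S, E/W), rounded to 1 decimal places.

40.0° N, 100.0° E

Field O=14, N=13: +14·20° lon, +13·10° lat → SW at lon 100°, lat 40°.
latitude 40.0° N, longitude 100.0° E.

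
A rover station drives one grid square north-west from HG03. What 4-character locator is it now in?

Longitude square 0; −1 → -1, wraps to 9, carry into field.
Longitude field H = 7; −1 → 6 = G.
Latitude square 3; +1 → 4.

GG94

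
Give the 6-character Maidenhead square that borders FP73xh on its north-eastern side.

FP83ai

Longitude subsquare x = 23; +1 → 24, wraps to 0 = a, carry into square.
Longitude square 7; +1 → 8.
Latitude subsquare h = 7; +1 → 8 = i.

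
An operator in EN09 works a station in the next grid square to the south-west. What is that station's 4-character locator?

Longitude square 0; −1 → -1, wraps to 9, carry into field.
Longitude field E = 4; −1 → 3 = D.
Latitude square 9; −1 → 8.

DN98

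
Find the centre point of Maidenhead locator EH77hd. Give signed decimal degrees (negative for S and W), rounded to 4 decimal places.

-12.8542, -85.3750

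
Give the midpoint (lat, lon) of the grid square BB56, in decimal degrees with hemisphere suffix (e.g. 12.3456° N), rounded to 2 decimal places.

73.50° S, 149.00° W

Field B=1, B=1: +1·20° lon, +1·10° lat → SW at lon -160°, lat -80°.
Square 5, 6: +5·2° lon, +6·1° lat → SW at lon -150°, lat -74°.
Cell spans 2° lon × 1° lat. Centre is SW corner plus half of each.
latitude 73.50° S, longitude 149.00° W.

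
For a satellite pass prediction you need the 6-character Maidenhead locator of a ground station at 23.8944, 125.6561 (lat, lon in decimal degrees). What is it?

PL23tv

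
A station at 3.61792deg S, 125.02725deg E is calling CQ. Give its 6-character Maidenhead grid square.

PI26mj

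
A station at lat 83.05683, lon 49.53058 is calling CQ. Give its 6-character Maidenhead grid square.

Offset from 180°W / 90°S: lon 229.5306°, lat 173.0568°.
Field: 229.5306/20 → 11 → L, 173.0568/10 → 17 → R; chars LR.
Square: 9.5306/2 → 4, 3.0568/1 → 3; chars 43.
Subsquare: 1.5306/0.0833333 → 18 → s, 0.0568/0.0416667 → 1 → b; chars sb.

LR43sb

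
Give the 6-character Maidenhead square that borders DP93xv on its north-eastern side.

Longitude subsquare x = 23; +1 → 24, wraps to 0 = a, carry into square.
Longitude square 9; +1 → 10, wraps to 0, carry into field.
Longitude field D = 3; +1 → 4 = E.
Latitude subsquare v = 21; +1 → 22 = w.

EP03aw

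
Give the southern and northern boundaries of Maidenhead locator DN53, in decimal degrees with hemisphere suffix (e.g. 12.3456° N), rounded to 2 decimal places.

43.00° N, 44.00° N

Field D=3, N=13: +3·20° lon, +13·10° lat → SW at lon -120°, lat 40°.
Square 5, 3: +5·2° lon, +3·1° lat → SW at lon -110°, lat 43°.
Cell spans 2° lon × 1° lat.
south 43.00° N, north 44.00° N.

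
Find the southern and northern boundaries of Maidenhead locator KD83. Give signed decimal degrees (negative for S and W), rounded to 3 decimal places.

-57.000, -56.000

Field K=10, D=3: +10·20° lon, +3·10° lat → SW at lon 20°, lat -60°.
Square 8, 3: +8·2° lon, +3·1° lat → SW at lon 36°, lat -57°.
Cell spans 2° lon × 1° lat.
south -57.000, north -56.000.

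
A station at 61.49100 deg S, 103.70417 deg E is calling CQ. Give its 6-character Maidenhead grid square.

OC18um

Offset from 180°W / 90°S: lon 283.7042°, lat 28.5090°.
Field (20°×10°, letters A–R): lon ⌊283.7042/20⌋ = 14 → O; lat ⌊28.5090/10⌋ = 2 → C.
Square (2°×1°, digits 0–9): lon ⌊3.7042/2⌋ = 1; lat ⌊8.5090/1⌋ = 8.
Subsquare (5′×2.5′, letters a–x): lon ⌊1.7042/0.0833333⌋ = 20 → u; lat ⌊0.5090/0.0416667⌋ = 12 → m.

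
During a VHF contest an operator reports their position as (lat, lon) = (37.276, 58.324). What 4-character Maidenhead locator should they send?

LM97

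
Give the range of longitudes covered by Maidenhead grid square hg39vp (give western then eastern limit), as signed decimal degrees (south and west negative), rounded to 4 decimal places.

-32.2500, -32.1667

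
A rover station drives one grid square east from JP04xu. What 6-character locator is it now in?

Longitude subsquare x = 23; +1 → 24, wraps to 0 = a, carry into square.
Longitude square 0; +1 → 1.
The latitude characters are unchanged.

JP14au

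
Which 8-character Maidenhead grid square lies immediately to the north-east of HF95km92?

HF95lm03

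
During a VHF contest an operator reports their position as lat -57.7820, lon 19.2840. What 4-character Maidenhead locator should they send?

Offset from 180°W / 90°S: lon 199.28°, lat 32.22°.
Field: lon ⌊199.28/20⌋ = 9 → J; lat ⌊32.22/10⌋ = 3 → D.
Square: lon ⌊19.28/2⌋ = 9; lat ⌊2.22/1⌋ = 2.

JD92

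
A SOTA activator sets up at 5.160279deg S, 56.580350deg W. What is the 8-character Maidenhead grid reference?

GI14ru01

Shift to the Maidenhead origin (180°W, 90°S): lon 123.41965, lat 84.83972.
Field: lon ⌊123.41965/20⌋ = 6 → G; lat ⌊84.83972/10⌋ = 8 → I.
Square: lon ⌊3.41965/2⌋ = 1; lat ⌊4.83972/1⌋ = 4.
Subsquare: lon ⌊1.41965/0.0833333⌋ = 17 → r; lat ⌊0.83972/0.0416667⌋ = 20 → u.
Extended square: lon ⌊0.00298/0.00833333⌋ = 0; lat ⌊0.00639/0.00416667⌋ = 1.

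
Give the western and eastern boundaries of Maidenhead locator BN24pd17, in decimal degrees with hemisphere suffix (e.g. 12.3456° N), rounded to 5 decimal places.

154.74167° W, 154.73333° W

Field B=1, N=13: +1·20° lon, +13·10° lat → SW at lon -160°, lat 40°.
Square 2, 4: +2·2° lon, +4·1° lat → SW at lon -156°, lat 44°.
Subsquare p=15, d=3: +15·0.0833333° lon, +3·0.0416667° lat → SW at lon -154.75°, lat 44.125°.
Extended square 1, 7: +1·0.00833333° lon, +7·0.00416667° lat → SW at lon -154.742°, lat 44.1542°.
Cell spans 0.00833333° lon × 0.00416667° lat.
west 154.74167° W, east 154.73333° W.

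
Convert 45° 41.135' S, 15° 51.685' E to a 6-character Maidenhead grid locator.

JE74wh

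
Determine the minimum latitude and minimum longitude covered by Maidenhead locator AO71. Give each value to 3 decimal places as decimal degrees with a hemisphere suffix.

51.000° N, 166.000° W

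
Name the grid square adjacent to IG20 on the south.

IF29

Latitude square 0; −1 → -1, wraps to 9, carry into field.
Latitude field G = 6; −1 → 5 = F.
The longitude characters are unchanged.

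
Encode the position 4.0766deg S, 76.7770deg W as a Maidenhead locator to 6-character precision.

Add 180° to longitude and 90° to latitude: 103.2230, 85.9234.
Field: 103.2230/20 → 5 → F, 85.9234/10 → 8 → I; chars FI.
Square: 3.2230/2 → 1, 5.9234/1 → 5; chars 15.
Subsquare: 1.2230/0.0833333 → 14 → o, 0.9234/0.0416667 → 22 → w; chars ow.

FI15ow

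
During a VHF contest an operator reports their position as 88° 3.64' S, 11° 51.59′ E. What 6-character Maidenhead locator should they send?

Offset from 180°W / 90°S: lon 191.8598°, lat 1.9393°.
Field (20°×10°, letters A–R): 191.8598/20 → 9 → J, 1.9393/10 → 0 → A; chars JA.
Square (2°×1°, digits 0–9): 11.8598/2 → 5, 1.9393/1 → 1; chars 51.
Subsquare (5′×2.5′, letters a–x): 1.8598/0.0833333 → 22 → w, 0.9393/0.0416667 → 22 → w; chars ww.

JA51ww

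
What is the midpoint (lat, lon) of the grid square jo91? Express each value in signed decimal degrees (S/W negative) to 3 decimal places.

Field J=9, O=14: +9·20° lon, +14·10° lat → SW at lon 0°, lat 50°.
Square 9, 1: +9·2° lon, +1·1° lat → SW at lon 18°, lat 51°.
Cell spans 2° lon × 1° lat. Centre is SW corner plus half of each.
latitude 51.500, longitude 19.000.

51.500, 19.000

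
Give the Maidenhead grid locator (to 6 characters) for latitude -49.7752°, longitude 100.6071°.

Offset from 180°W / 90°S: lon 280.6071°, lat 40.2248°.
Field (20°×10°, letters A–R): lon ⌊280.6071/20⌋ = 14 → O; lat ⌊40.2248/10⌋ = 4 → E.
Square (2°×1°, digits 0–9): lon ⌊0.6071/2⌋ = 0; lat ⌊0.2248/1⌋ = 0.
Subsquare (5′×2.5′, letters a–x): lon ⌊0.6071/0.0833333⌋ = 7 → h; lat ⌊0.2248/0.0416667⌋ = 5 → f.

OE00hf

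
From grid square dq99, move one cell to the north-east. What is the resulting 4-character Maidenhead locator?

ER00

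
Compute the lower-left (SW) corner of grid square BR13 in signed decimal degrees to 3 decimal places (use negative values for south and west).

83.000, -158.000

Field B=1, R=17: +1·20° lon, +17·10° lat → SW at lon -160°, lat 80°.
Square 1, 3: +1·2° lon, +3·1° lat → SW at lon -158°, lat 83°.
latitude 83.000, longitude -158.000.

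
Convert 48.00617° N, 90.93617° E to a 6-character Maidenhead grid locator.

NN58la

Offset from 180°W / 90°S: lon 270.9362°, lat 138.0062°.
Field: 270.9362/20 → 13 → N, 138.0062/10 → 13 → N; chars NN.
Square: 10.9362/2 → 5, 8.0062/1 → 8; chars 58.
Subsquare: 0.9362/0.0833333 → 11 → l, 0.0062/0.0416667 → 0 → a; chars la.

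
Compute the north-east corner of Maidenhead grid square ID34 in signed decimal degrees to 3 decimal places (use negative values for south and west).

-55.000, -12.000

Field I=8, D=3: +8·20° lon, +3·10° lat → SW at lon -20°, lat -60°.
Square 3, 4: +3·2° lon, +4·1° lat → SW at lon -14°, lat -56°.
Cell spans 2° lon × 1° lat. NE corner is SW corner plus one full cell.
latitude -55.000, longitude -12.000.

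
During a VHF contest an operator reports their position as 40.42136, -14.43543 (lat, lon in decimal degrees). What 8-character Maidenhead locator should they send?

Add 180° to longitude and 90° to latitude: 165.56457, 130.42136.
Field: lon ⌊165.56457/20⌋ = 8 → I; lat ⌊130.42136/10⌋ = 13 → N.
Square: lon ⌊5.56457/2⌋ = 2; lat ⌊0.42136/1⌋ = 0.
Subsquare: lon ⌊1.56457/0.0833333⌋ = 18 → s; lat ⌊0.42136/0.0416667⌋ = 10 → k.
Extended square: lon ⌊0.06457/0.00833333⌋ = 7; lat ⌊0.00469/0.00416667⌋ = 1.

IN20sk71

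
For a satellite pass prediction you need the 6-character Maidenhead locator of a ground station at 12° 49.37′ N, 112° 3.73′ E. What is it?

Offset from 180°W / 90°S: lon 292.0622°, lat 102.8228°.
Field: 292.0622/20 → 14 → O, 102.8228/10 → 10 → K; chars OK.
Square: 12.0622/2 → 6, 2.8228/1 → 2; chars 62.
Subsquare: 0.0622/0.0833333 → 0 → a, 0.8228/0.0416667 → 19 → t; chars at.

OK62at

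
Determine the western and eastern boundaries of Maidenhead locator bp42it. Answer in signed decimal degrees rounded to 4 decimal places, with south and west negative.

-151.3333, -151.2500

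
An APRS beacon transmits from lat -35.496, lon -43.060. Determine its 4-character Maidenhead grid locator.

Shift to the Maidenhead origin (180°W, 90°S): lon 136.94, lat 54.50.
Field (20°×10°, letters A–R): lon ⌊136.94/20⌋ = 6 → G; lat ⌊54.50/10⌋ = 5 → F.
Square (2°×1°, digits 0–9): lon ⌊16.94/2⌋ = 8; lat ⌊4.50/1⌋ = 4.

GF84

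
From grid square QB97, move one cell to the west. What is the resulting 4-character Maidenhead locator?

Longitude square 9; −1 → 8.
The latitude characters are unchanged.

QB87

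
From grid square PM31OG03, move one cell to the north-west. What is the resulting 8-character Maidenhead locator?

PM31ng94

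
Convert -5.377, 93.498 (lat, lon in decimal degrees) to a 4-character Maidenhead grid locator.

Add 180° to longitude and 90° to latitude: 273.50, 84.62.
Field: lon ⌊273.50/20⌋ = 13 → N; lat ⌊84.62/10⌋ = 8 → I.
Square: lon ⌊13.50/2⌋ = 6; lat ⌊4.62/1⌋ = 4.

NI64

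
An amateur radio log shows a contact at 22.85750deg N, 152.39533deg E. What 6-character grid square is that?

QL62eu

Add 180° to longitude and 90° to latitude: 332.3953, 112.8575.
Field (20°×10°, letters A–R): lon ⌊332.3953/20⌋ = 16 → Q; lat ⌊112.8575/10⌋ = 11 → L.
Square (2°×1°, digits 0–9): lon ⌊12.3953/2⌋ = 6; lat ⌊2.8575/1⌋ = 2.
Subsquare (5′×2.5′, letters a–x): lon ⌊0.3953/0.0833333⌋ = 4 → e; lat ⌊0.8575/0.0416667⌋ = 20 → u.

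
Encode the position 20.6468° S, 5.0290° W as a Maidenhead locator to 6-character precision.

Offset from 180°W / 90°S: lon 174.9710°, lat 69.3532°.
Field (20°×10°, letters A–R): 174.9710/20 → 8 → I, 69.3532/10 → 6 → G; chars IG.
Square (2°×1°, digits 0–9): 14.9710/2 → 7, 9.3532/1 → 9; chars 79.
Subsquare (5′×2.5′, letters a–x): 0.9710/0.0833333 → 11 → l, 0.3532/0.0416667 → 8 → i; chars li.

IG79li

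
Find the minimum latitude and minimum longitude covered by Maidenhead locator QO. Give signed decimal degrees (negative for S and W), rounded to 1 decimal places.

50.0, 140.0

Field Q=16, O=14: +16·20° lon, +14·10° lat → SW at lon 140°, lat 50°.
latitude 50.0, longitude 140.0.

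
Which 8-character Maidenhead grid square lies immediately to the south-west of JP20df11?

Longitude extended square 1; −1 → 0.
Latitude extended square 1; −1 → 0.

JP20df00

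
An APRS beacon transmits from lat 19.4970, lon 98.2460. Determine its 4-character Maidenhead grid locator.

NK99

Add 180° to longitude and 90° to latitude: 278.25, 109.50.
Field: lon ⌊278.25/20⌋ = 13 → N; lat ⌊109.50/10⌋ = 10 → K.
Square: lon ⌊18.25/2⌋ = 9; lat ⌊9.50/1⌋ = 9.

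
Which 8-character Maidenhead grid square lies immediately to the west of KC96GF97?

KC96gf87

Longitude extended square 9; −1 → 8.
The latitude characters are unchanged.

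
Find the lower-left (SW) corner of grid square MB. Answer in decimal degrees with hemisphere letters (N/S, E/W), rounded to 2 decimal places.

80.00° S, 60.00° E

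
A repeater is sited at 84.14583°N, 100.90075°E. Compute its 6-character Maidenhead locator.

OR04kd

Offset from 180°W / 90°S: lon 280.9008°, lat 174.1458°.
Field: lon ⌊280.9008/20⌋ = 14 → O; lat ⌊174.1458/10⌋ = 17 → R.
Square: lon ⌊0.9008/2⌋ = 0; lat ⌊4.1458/1⌋ = 4.
Subsquare: lon ⌊0.9008/0.0833333⌋ = 10 → k; lat ⌊0.1458/0.0416667⌋ = 3 → d.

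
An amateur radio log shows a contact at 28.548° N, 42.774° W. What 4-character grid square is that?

GL88

Offset from 180°W / 90°S: lon 137.23°, lat 118.55°.
Field: lon ⌊137.23/20⌋ = 6 → G; lat ⌊118.55/10⌋ = 11 → L.
Square: lon ⌊17.23/2⌋ = 8; lat ⌊8.55/1⌋ = 8.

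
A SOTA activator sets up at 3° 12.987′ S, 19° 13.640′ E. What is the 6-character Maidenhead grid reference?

JI96os

Offset from 180°W / 90°S: lon 199.2273°, lat 86.7836°.
Field: 199.2273/20 → 9 → J, 86.7836/10 → 8 → I; chars JI.
Square: 19.2273/2 → 9, 6.7836/1 → 6; chars 96.
Subsquare: 1.2273/0.0833333 → 14 → o, 0.7836/0.0416667 → 18 → s; chars os.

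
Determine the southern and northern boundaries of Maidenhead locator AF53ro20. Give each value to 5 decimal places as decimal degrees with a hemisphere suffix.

36.41667° S, 36.41250° S

Field A=0, F=5: +0·20° lon, +5·10° lat → SW at lon -180°, lat -40°.
Square 5, 3: +5·2° lon, +3·1° lat → SW at lon -170°, lat -37°.
Subsquare r=17, o=14: +17·0.0833333° lon, +14·0.0416667° lat → SW at lon -168.583°, lat -36.4167°.
Extended square 2, 0: +2·0.00833333° lon, +0·0.00416667° lat → SW at lon -168.567°, lat -36.4167°.
Cell spans 0.00833333° lon × 0.00416667° lat.
south 36.41667° S, north 36.41250° S.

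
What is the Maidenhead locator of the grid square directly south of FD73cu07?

Latitude extended square 7; −1 → 6.
The longitude characters are unchanged.

FD73cu06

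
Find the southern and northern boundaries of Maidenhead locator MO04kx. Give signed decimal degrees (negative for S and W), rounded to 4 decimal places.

Field M=12, O=14: +12·20° lon, +14·10° lat → SW at lon 60°, lat 50°.
Square 0, 4: +0·2° lon, +4·1° lat → SW at lon 60°, lat 54°.
Subsquare k=10, x=23: +10·0.0833333° lon, +23·0.0416667° lat → SW at lon 60.8333°, lat 54.9583°.
Cell spans 0.0833333° lon × 0.0416667° lat.
south 54.9583, north 55.0000.

54.9583, 55.0000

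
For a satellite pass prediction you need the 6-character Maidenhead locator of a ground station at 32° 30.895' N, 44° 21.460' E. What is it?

LM22em

Shift to the Maidenhead origin (180°W, 90°S): lon 224.3577, lat 122.5149.
Field: lon ⌊224.3577/20⌋ = 11 → L; lat ⌊122.5149/10⌋ = 12 → M.
Square: lon ⌊4.3577/2⌋ = 2; lat ⌊2.5149/1⌋ = 2.
Subsquare: lon ⌊0.3577/0.0833333⌋ = 4 → e; lat ⌊0.5149/0.0416667⌋ = 12 → m.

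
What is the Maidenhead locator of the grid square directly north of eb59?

Latitude square 9; +1 → 10, wraps to 0, carry into field.
Latitude field B = 1; +1 → 2 = C.
The longitude characters are unchanged.

EC50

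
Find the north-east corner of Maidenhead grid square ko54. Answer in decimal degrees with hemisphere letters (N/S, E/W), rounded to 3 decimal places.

55.000° N, 32.000° E

Field K=10, O=14: +10·20° lon, +14·10° lat → SW at lon 20°, lat 50°.
Square 5, 4: +5·2° lon, +4·1° lat → SW at lon 30°, lat 54°.
Cell spans 2° lon × 1° lat. NE corner is SW corner plus one full cell.
latitude 55.000° N, longitude 32.000° E.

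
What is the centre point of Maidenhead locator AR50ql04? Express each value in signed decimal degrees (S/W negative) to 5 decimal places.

80.47708, -168.66250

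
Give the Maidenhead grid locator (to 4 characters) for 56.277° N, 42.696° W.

Shift to the Maidenhead origin (180°W, 90°S): lon 137.30, lat 146.28.
Field: 137.30/20 → 6 → G, 146.28/10 → 14 → O; chars GO.
Square: 17.30/2 → 8, 6.28/1 → 6; chars 86.

GO86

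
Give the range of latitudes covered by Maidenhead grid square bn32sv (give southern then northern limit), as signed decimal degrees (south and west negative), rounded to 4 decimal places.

Field B=1, N=13: +1·20° lon, +13·10° lat → SW at lon -160°, lat 40°.
Square 3, 2: +3·2° lon, +2·1° lat → SW at lon -154°, lat 42°.
Subsquare s=18, v=21: +18·0.0833333° lon, +21·0.0416667° lat → SW at lon -152.5°, lat 42.875°.
Cell spans 0.0833333° lon × 0.0416667° lat.
south 42.8750, north 42.9167.

42.8750, 42.9167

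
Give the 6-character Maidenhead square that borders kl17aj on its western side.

Longitude subsquare a = 0; −1 → -1, wraps to 23 = x, carry into square.
Longitude square 1; −1 → 0.
The latitude characters are unchanged.

KL07xj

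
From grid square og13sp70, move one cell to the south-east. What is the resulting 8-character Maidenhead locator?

OG13so89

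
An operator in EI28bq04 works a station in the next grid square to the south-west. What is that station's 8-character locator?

EI28aq93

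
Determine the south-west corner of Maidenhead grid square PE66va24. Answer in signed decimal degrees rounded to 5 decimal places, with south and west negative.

-43.98333, 133.76667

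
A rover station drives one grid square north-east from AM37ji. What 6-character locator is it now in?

AM37kj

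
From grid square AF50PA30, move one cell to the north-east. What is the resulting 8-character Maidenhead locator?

Longitude extended square 3; +1 → 4.
Latitude extended square 0; +1 → 1.

AF50pa41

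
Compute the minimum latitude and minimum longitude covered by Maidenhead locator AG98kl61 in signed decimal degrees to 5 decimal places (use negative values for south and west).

-21.53750, -161.11667

Field A=0, G=6: +0·20° lon, +6·10° lat → SW at lon -180°, lat -30°.
Square 9, 8: +9·2° lon, +8·1° lat → SW at lon -162°, lat -22°.
Subsquare k=10, l=11: +10·0.0833333° lon, +11·0.0416667° lat → SW at lon -161.167°, lat -21.5417°.
Extended square 6, 1: +6·0.00833333° lon, +1·0.00416667° lat → SW at lon -161.117°, lat -21.5375°.
latitude -21.53750, longitude -161.11667.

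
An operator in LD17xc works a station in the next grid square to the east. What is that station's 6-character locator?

Longitude subsquare x = 23; +1 → 24, wraps to 0 = a, carry into square.
Longitude square 1; +1 → 2.
The latitude characters are unchanged.

LD27ac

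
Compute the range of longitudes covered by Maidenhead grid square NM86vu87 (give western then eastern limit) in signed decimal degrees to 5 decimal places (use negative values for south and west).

Field N=13, M=12: +13·20° lon, +12·10° lat → SW at lon 80°, lat 30°.
Square 8, 6: +8·2° lon, +6·1° lat → SW at lon 96°, lat 36°.
Subsquare v=21, u=20: +21·0.0833333° lon, +20·0.0416667° lat → SW at lon 97.75°, lat 36.8333°.
Extended square 8, 7: +8·0.00833333° lon, +7·0.00416667° lat → SW at lon 97.8167°, lat 36.8625°.
Cell spans 0.00833333° lon × 0.00416667° lat.
west 97.81667, east 97.82500.

97.81667, 97.82500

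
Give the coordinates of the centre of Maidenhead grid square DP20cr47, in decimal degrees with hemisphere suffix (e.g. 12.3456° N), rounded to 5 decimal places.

60.73958° N, 115.79583° W

Field D=3, P=15: +3·20° lon, +15·10° lat → SW at lon -120°, lat 60°.
Square 2, 0: +2·2° lon, +0·1° lat → SW at lon -116°, lat 60°.
Subsquare c=2, r=17: +2·0.0833333° lon, +17·0.0416667° lat → SW at lon -115.833°, lat 60.7083°.
Extended square 4, 7: +4·0.00833333° lon, +7·0.00416667° lat → SW at lon -115.8°, lat 60.7375°.
Cell spans 0.00833333° lon × 0.00416667° lat. Centre is SW corner plus half of each.
latitude 60.73958° N, longitude 115.79583° W.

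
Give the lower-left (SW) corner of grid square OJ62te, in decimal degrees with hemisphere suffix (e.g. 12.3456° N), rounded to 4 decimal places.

2.1667° N, 113.5833° E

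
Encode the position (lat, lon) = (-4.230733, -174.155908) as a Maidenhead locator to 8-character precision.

AI25ws14

Shift to the Maidenhead origin (180°W, 90°S): lon 5.84409, lat 85.76927.
Field: lon ⌊5.84409/20⌋ = 0 → A; lat ⌊85.76927/10⌋ = 8 → I.
Square: lon ⌊5.84409/2⌋ = 2; lat ⌊5.76927/1⌋ = 5.
Subsquare: lon ⌊1.84409/0.0833333⌋ = 22 → w; lat ⌊0.76927/0.0416667⌋ = 18 → s.
Extended square: lon ⌊0.01076/0.00833333⌋ = 1; lat ⌊0.01927/0.00416667⌋ = 4.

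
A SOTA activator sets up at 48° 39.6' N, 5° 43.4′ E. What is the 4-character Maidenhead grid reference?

JN28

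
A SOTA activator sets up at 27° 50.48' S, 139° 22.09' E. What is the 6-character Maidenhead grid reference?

Shift to the Maidenhead origin (180°W, 90°S): lon 319.3682, lat 62.1587.
Field: 319.3682/20 → 15 → P, 62.1587/10 → 6 → G; chars PG.
Square: 19.3682/2 → 9, 2.1587/1 → 2; chars 92.
Subsquare: 1.3682/0.0833333 → 16 → q, 0.1587/0.0416667 → 3 → d; chars qd.

PG92qd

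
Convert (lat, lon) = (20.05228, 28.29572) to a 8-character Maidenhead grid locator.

KL40db52

Shift to the Maidenhead origin (180°W, 90°S): lon 208.29572, lat 110.05228.
Field (20°×10°, letters A–R): 208.29572/20 → 10 → K, 110.05228/10 → 11 → L; chars KL.
Square (2°×1°, digits 0–9): 8.29572/2 → 4, 0.05228/1 → 0; chars 40.
Subsquare (5′×2.5′, letters a–x): 0.29572/0.0833333 → 3 → d, 0.05228/0.0416667 → 1 → b; chars db.
Extended square (30″×15″, digits 0–9): 0.04572/0.00833333 → 5, 0.01061/0.00416667 → 2; chars 52.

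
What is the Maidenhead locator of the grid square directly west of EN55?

Longitude square 5; −1 → 4.
The latitude characters are unchanged.

EN45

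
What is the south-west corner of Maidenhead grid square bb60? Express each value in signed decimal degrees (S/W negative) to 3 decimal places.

Field B=1, B=1: +1·20° lon, +1·10° lat → SW at lon -160°, lat -80°.
Square 6, 0: +6·2° lon, +0·1° lat → SW at lon -148°, lat -80°.
latitude -80.000, longitude -148.000.

-80.000, -148.000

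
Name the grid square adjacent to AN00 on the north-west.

RN91

Longitude square 0; −1 → -1, wraps to 9, carry into field.
Longitude field A = 0; −1 → -1, wraps to 17 = R, wrapping around the antimeridian.
Latitude square 0; +1 → 1.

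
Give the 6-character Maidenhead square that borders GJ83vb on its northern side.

Latitude subsquare b = 1; +1 → 2 = c.
The longitude characters are unchanged.

GJ83vc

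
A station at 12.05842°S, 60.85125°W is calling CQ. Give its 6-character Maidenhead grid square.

FH97nw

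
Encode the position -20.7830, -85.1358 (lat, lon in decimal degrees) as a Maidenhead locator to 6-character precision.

Shift to the Maidenhead origin (180°W, 90°S): lon 94.8642, lat 69.2170.
Field: lon ⌊94.8642/20⌋ = 4 → E; lat ⌊69.2170/10⌋ = 6 → G.
Square: lon ⌊14.8642/2⌋ = 7; lat ⌊9.2170/1⌋ = 9.
Subsquare: lon ⌊0.8642/0.0833333⌋ = 10 → k; lat ⌊0.2170/0.0416667⌋ = 5 → f.

EG79kf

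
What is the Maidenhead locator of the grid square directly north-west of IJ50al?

IJ40xm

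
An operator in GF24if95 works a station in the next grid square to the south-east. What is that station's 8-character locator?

Longitude extended square 9; +1 → 10, wraps to 0, carry into subsquare.
Longitude subsquare i = 8; +1 → 9 = j.
Latitude extended square 5; −1 → 4.

GF24jf04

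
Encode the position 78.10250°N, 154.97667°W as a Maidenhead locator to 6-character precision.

Add 180° to longitude and 90° to latitude: 25.0233, 168.1025.
Field: 25.0233/20 → 1 → B, 168.1025/10 → 16 → Q; chars BQ.
Square: 5.0233/2 → 2, 8.1025/1 → 8; chars 28.
Subsquare: 1.0233/0.0833333 → 12 → m, 0.1025/0.0416667 → 2 → c; chars mc.

BQ28mc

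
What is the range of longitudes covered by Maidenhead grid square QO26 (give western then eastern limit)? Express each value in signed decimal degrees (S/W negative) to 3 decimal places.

144.000, 146.000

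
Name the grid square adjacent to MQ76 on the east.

MQ86

Longitude square 7; +1 → 8.
The latitude characters are unchanged.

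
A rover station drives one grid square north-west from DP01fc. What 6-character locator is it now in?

Longitude subsquare f = 5; −1 → 4 = e.
Latitude subsquare c = 2; +1 → 3 = d.

DP01ed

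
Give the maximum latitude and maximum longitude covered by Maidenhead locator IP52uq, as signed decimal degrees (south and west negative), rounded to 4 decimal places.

Field I=8, P=15: +8·20° lon, +15·10° lat → SW at lon -20°, lat 60°.
Square 5, 2: +5·2° lon, +2·1° lat → SW at lon -10°, lat 62°.
Subsquare u=20, q=16: +20·0.0833333° lon, +16·0.0416667° lat → SW at lon -8.33333°, lat 62.6667°.
Cell spans 0.0833333° lon × 0.0416667° lat. NE corner is SW corner plus one full cell.
latitude 62.7083, longitude -8.2500.

62.7083, -8.2500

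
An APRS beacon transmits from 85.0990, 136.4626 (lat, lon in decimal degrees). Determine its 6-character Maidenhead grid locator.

PR85fc

Offset from 180°W / 90°S: lon 316.4626°, lat 175.0990°.
Field: 316.4626/20 → 15 → P, 175.0990/10 → 17 → R; chars PR.
Square: 16.4626/2 → 8, 5.0990/1 → 5; chars 85.
Subsquare: 0.4626/0.0833333 → 5 → f, 0.0990/0.0416667 → 2 → c; chars fc.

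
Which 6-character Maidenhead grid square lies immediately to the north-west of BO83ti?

Longitude subsquare t = 19; −1 → 18 = s.
Latitude subsquare i = 8; +1 → 9 = j.

BO83sj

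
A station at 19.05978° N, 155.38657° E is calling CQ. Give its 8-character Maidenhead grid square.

QK79qb64

Add 180° to longitude and 90° to latitude: 335.38657, 109.05978.
Field: 335.38657/20 → 16 → Q, 109.05978/10 → 10 → K; chars QK.
Square: 15.38657/2 → 7, 9.05978/1 → 9; chars 79.
Subsquare: 1.38657/0.0833333 → 16 → q, 0.05978/0.0416667 → 1 → b; chars qb.
Extended square: 0.05324/0.00833333 → 6, 0.01811/0.00416667 → 4; chars 64.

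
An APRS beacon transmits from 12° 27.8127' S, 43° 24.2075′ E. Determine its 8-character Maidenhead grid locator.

Shift to the Maidenhead origin (180°W, 90°S): lon 223.40346, lat 77.53646.
Field: lon ⌊223.40346/20⌋ = 11 → L; lat ⌊77.53646/10⌋ = 7 → H.
Square: lon ⌊3.40346/2⌋ = 1; lat ⌊7.53646/1⌋ = 7.
Subsquare: lon ⌊1.40346/0.0833333⌋ = 16 → q; lat ⌊0.53646/0.0416667⌋ = 12 → m.
Extended square: lon ⌊0.07012/0.00833333⌋ = 8; lat ⌊0.03646/0.00416667⌋ = 8.

LH17qm88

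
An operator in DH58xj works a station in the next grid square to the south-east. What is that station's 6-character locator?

DH68ai

Longitude subsquare x = 23; +1 → 24, wraps to 0 = a, carry into square.
Longitude square 5; +1 → 6.
Latitude subsquare j = 9; −1 → 8 = i.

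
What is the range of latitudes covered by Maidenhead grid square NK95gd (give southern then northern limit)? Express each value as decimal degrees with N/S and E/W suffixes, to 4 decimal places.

15.1250° N, 15.1667° N

Field N=13, K=10: +13·20° lon, +10·10° lat → SW at lon 80°, lat 10°.
Square 9, 5: +9·2° lon, +5·1° lat → SW at lon 98°, lat 15°.
Subsquare g=6, d=3: +6·0.0833333° lon, +3·0.0416667° lat → SW at lon 98.5°, lat 15.125°.
Cell spans 0.0833333° lon × 0.0416667° lat.
south 15.1250° N, north 15.1667° N.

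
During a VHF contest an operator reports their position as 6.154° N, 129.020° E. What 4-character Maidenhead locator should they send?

PJ46

Add 180° to longitude and 90° to latitude: 309.02, 96.15.
Field: 309.02/20 → 15 → P, 96.15/10 → 9 → J; chars PJ.
Square: 9.02/2 → 4, 6.15/1 → 6; chars 46.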